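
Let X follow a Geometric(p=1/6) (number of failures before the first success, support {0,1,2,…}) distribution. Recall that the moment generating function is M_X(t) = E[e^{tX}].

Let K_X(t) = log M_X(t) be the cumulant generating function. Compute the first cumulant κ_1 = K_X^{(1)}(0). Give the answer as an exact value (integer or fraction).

κ_1 = K^(1)(0) = 5

M_X(t) = 1/(6*(1 - 5*e^(t)/6))
K_X(t) = log M_X(t) = -log(1 - 5*e^(t)/6) - log(6)
K^(1)(t) = -5*e^(t)/(5*e^(t) - 6)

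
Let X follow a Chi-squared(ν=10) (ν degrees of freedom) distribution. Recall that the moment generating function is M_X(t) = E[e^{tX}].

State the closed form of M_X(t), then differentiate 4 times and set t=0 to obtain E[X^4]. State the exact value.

M_X(t) = (1 - 2*t)^(-5)
M′(t) = 10/(64*t^6 - 192*t^5 + 240*t^4 - 160*t^3 + 60*t^2 - 12*t + 1)
M′′(t) = -120/(128*t^7 - 448*t^6 + 672*t^5 - 560*t^4 + 280*t^3 - 84*t^2 + 14*t - 1)
M′′′(t) = 1680/(256*t^8 - 1024*t^7 + 1792*t^6 - 1792*t^5 + 1120*t^4 - 448*t^3 + 112*t^2 - 16*t + 1)
M′′′′(t) = -26880/(512*t^9 - 2304*t^8 + 4608*t^7 - 5376*t^6 + 4032*t^5 - 2016*t^4 + 672*t^3 - 144*t^2 + 18*t - 1)

E[X^4] = M′′′′(0) = 26880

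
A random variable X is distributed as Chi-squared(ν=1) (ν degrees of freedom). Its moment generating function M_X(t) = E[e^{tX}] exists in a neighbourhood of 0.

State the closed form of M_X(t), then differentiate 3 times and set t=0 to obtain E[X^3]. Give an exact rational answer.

E[X^3] = M^(3)(0) = 15

M_X(t) = 1/√(1 - 2*t)
M^(3)(t) = -15/(8*t^3*√(1 - 2*t) - 12*t^2*√(1 - 2*t) + 6*t*√(1 - 2*t) - √(1 - 2*t))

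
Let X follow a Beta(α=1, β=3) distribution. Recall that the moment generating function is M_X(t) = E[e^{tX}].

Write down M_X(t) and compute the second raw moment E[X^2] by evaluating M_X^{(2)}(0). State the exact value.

M_X(t) = ₁F₁(1; 4; t)
M^(2)(t) = ₁F₁(3; 6; t)/10

E[X^2] = M^(2)(0) = 1/10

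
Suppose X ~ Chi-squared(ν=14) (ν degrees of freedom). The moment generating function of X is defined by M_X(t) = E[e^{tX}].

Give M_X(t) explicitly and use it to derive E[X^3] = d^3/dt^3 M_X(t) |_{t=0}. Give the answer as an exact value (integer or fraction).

E[X^3] = M′′′(0) = 4032

M_X(t) = (1 - 2*t)^(-7)
M′(t) = 14/(256*t^8 - 1024*t^7 + 1792*t^6 - 1792*t^5 + 1120*t^4 - 448*t^3 + 112*t^2 - 16*t + 1)
M′′(t) = -224/(512*t^9 - 2304*t^8 + 4608*t^7 - 5376*t^6 + 4032*t^5 - 2016*t^4 + 672*t^3 - 144*t^2 + 18*t - 1)
M′′′(t) = 4032/(1024*t^10 - 5120*t^9 + 11520*t^8 - 15360*t^7 + 13440*t^6 - 8064*t^5 + 3360*t^4 - 960*t^3 + 180*t^2 - 20*t + 1)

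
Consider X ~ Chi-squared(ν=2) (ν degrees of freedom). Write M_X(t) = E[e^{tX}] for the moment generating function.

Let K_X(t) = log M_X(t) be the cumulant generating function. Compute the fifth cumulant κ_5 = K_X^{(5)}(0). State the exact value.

M_X(t) = 1/(1 - 2*t)
K_X(t) = log M_X(t) = -log(1 - 2*t)
K^(5)(t) = -768/(32*t^5 - 80*t^4 + 80*t^3 - 40*t^2 + 10*t - 1)

κ_5 = K^(5)(0) = 768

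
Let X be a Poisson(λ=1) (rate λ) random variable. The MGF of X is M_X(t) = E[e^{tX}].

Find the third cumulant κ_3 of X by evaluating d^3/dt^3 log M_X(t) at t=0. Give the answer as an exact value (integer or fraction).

M_X(t) = e^(e^(t) - 1)
K_X(t) = log M_X(t) = e^(t) - 1
dK/dt = e^(t)
d^2K/dt^2 = e^(t)
d^3K/dt^3 = e^(t)

κ_3 = d^3K/dt^3 |_{t=0} = 1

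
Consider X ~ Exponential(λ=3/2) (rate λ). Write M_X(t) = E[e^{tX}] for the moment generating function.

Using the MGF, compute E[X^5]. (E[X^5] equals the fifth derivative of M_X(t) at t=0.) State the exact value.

M_X(t) = 3/(2*(3/2 - t))
M^(5)(t) = 11520/(64*t^6 - 576*t^5 + 2160*t^4 - 4320*t^3 + 4860*t^2 - 2916*t + 729)

E[X^5] = M^(5)(0) = 1280/81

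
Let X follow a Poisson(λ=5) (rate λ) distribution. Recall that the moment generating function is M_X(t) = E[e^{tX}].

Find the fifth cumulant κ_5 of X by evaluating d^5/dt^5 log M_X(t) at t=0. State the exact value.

M_X(t) = e^(5*e^(t) - 5)
K_X(t) = log M_X(t) = 5*e^(t) - 5
K′(t) = 5*e^(t)
K′′(t) = 5*e^(t)
K′′′(t) = 5*e^(t)
K′′′′(t) = 5*e^(t)
K′′′′′(t) = 5*e^(t)

κ_5 = K′′′′′(0) = 5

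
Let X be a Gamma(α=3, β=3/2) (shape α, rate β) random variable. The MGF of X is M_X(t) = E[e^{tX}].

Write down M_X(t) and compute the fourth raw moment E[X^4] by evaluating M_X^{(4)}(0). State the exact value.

E[X^4] = M′′′′(0) = 640/9

M_X(t) = 27/(8*(3/2 - t)^3)
M′(t) = 162/(16*t^4 - 96*t^3 + 216*t^2 - 216*t + 81)
M′′(t) = -1296/(32*t^5 - 240*t^4 + 720*t^3 - 1080*t^2 + 810*t - 243)
M′′′(t) = 12960/(64*t^6 - 576*t^5 + 2160*t^4 - 4320*t^3 + 4860*t^2 - 2916*t + 729)
M′′′′(t) = -155520/(128*t^7 - 1344*t^6 + 6048*t^5 - 15120*t^4 + 22680*t^3 - 20412*t^2 + 10206*t - 2187)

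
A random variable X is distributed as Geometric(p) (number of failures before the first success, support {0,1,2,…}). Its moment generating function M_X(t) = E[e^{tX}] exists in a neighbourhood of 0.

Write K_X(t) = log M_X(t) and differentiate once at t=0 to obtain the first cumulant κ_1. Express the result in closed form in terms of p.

κ_1 = K^(1)(0) = (1 - p)/p

M_X(t) = p/(-(1 - p)*e^(t) + 1)
K_X(t) = log M_X(t) = log(p) - log(-(1 - p)*e^(t) + 1)
K^(1)(t) = (-p*e^(t) + e^(t))/(p*e^(t) - e^(t) + 1)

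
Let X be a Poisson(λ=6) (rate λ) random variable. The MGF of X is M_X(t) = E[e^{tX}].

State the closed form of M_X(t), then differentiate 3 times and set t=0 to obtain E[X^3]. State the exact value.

E[X^3] = D^3[M](0) = 330

M_X(t) = e^(6*e^(t) - 6)
D^3[M](t) = (216*e^(3*t)*e^(6*e^(t)) + 108*e^(2*t)*e^(6*e^(t)) + 6*e^(t)*e^(6*e^(t)))*e^(-6)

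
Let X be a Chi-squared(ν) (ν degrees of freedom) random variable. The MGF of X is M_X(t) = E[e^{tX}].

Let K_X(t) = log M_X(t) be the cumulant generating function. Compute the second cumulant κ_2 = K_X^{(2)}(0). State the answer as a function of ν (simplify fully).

M_X(t) = (1 - 2*t)^(-ν/2)
K_X(t) = log M_X(t) = -ν*log(1 - 2*t)/2
D^2[K](t) = 2*ν/(4*t^2 - 4*t + 1)

κ_2 = D^2[K](0) = 2*ν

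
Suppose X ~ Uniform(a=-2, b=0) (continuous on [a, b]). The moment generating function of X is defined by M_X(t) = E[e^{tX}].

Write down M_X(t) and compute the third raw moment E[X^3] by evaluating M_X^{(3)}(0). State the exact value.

M_X(t) = (1 - e^(-2*t))/(2*t)
M′(t) = (2*t - e^(2*t) + 1)*e^(-2*t)/(2*t^2)
M′′(t) = (-2*t^2 - 2*t + e^(2*t) - 1)*e^(-2*t)/t^3
M′′′(t) = (4*t^3 + 6*t^2 + 6*t - 3*e^(2*t) + 3)*e^(-2*t)/t^4

E[X^3] = M′′′(0) = -2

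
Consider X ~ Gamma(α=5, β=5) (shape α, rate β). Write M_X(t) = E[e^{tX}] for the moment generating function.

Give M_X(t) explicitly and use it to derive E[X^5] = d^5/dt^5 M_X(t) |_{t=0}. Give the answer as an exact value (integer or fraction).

E[X^5] = d^5M/dt^5 |_{t=0} = 3024/625

M_X(t) = 3125/(5 - t)^5
dM/dt = 15625/(t^6 - 30*t^5 + 375*t^4 - 2500*t^3 + 9375*t^2 - 18750*t + 15625)
d^2M/dt^2 = -93750/(t^7 - 35*t^6 + 525*t^5 - 4375*t^4 + 21875*t^3 - 65625*t^2 + 109375*t - 78125)
d^3M/dt^3 = 656250/(t^8 - 40*t^7 + 700*t^6 - 7000*t^5 + 43750*t^4 - 175000*t^3 + 437500*t^2 - 625000*t + 390625)
d^4M/dt^4 = -5250000/(t^9 - 45*t^8 + 900*t^7 - 10500*t^6 + 78750*t^5 - 393750*t^4 + 1312500*t^3 - 2812500*t^2 + 3515625*t - 1953125)
d^5M/dt^5 = 47250000/(t^10 - 50*t^9 + 1125*t^8 - 15000*t^7 + 131250*t^6 - 787500*t^5 + 3281250*t^4 - 9375000*t^3 + 17578125*t^2 - 19531250*t + 9765625)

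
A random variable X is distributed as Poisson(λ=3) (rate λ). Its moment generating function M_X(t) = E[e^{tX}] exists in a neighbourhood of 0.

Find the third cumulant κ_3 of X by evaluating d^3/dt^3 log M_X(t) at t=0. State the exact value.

M_X(t) = e^(3*e^(t) - 3)
K_X(t) = log M_X(t) = 3*e^(t) - 3
K′(t) = 3*e^(t)
K′′(t) = 3*e^(t)
K′′′(t) = 3*e^(t)

κ_3 = K′′′(0) = 3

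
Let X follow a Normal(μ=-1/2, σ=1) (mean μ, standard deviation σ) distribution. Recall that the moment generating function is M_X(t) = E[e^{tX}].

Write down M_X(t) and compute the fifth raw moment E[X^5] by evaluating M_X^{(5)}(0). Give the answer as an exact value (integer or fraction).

E[X^5] = M^(5)(0) = -281/32

M_X(t) = e^(t^2/2 - t/2)
M^(5)(t) = (32*t^5*e^(t^2/2) - 80*t^4*e^(t^2/2) + 400*t^3*e^(t^2/2) - 520*t^2*e^(t^2/2) + 730*t*e^(t^2/2) - 281*e^(t^2/2))*e^(-t/2)/32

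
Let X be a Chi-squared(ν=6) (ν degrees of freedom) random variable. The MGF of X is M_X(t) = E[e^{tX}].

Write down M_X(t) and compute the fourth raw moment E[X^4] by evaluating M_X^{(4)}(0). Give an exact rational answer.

E[X^4] = d^4M/dt^4 |_{t=0} = 5760

M_X(t) = (1 - 2*t)^(-3)
dM/dt = 6/(16*t^4 - 32*t^3 + 24*t^2 - 8*t + 1)
d^2M/dt^2 = -48/(32*t^5 - 80*t^4 + 80*t^3 - 40*t^2 + 10*t - 1)
d^3M/dt^3 = 480/(64*t^6 - 192*t^5 + 240*t^4 - 160*t^3 + 60*t^2 - 12*t + 1)
d^4M/dt^4 = -5760/(128*t^7 - 448*t^6 + 672*t^5 - 560*t^4 + 280*t^3 - 84*t^2 + 14*t - 1)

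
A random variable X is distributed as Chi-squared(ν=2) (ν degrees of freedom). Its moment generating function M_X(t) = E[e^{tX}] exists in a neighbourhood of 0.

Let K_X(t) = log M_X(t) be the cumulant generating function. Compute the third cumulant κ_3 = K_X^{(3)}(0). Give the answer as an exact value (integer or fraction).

M_X(t) = 1/(1 - 2*t)
K_X(t) = log M_X(t) = -log(1 - 2*t)
dK/dt = -2/(2*t - 1)
d^2K/dt^2 = 4/(4*t^2 - 4*t + 1)
d^3K/dt^3 = -16/(8*t^3 - 12*t^2 + 6*t - 1)

κ_3 = d^3K/dt^3 |_{t=0} = 16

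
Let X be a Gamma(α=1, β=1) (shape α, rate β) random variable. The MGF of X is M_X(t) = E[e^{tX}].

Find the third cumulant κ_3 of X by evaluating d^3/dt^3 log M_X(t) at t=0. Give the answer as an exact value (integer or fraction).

M_X(t) = 1/(1 - t)
K_X(t) = log M_X(t) = -log(1 - t)
K′(t) = -1/(t - 1)
K′′(t) = 1/(t^2 - 2*t + 1)
K′′′(t) = -2/(t^3 - 3*t^2 + 3*t - 1)

κ_3 = K′′′(0) = 2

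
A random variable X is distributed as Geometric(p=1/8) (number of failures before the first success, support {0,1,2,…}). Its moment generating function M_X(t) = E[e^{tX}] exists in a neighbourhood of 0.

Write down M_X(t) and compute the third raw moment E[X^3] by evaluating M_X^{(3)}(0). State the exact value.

E[X^3] = D^3[M](0) = 2359

M_X(t) = 1/(8*(1 - 7*e^(t)/8))
D^3[M](t) = (343*e^(3*t) + 1568*e^(2*t) + 448*e^(t))/(2401*e^(4*t) - 10976*e^(3*t) + 18816*e^(2*t) - 14336*e^(t) + 4096)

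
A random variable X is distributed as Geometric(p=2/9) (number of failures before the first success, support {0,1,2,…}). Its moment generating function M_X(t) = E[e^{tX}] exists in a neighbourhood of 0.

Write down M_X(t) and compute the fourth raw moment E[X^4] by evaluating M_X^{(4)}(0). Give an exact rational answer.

M_X(t) = 2/(9*(1 - 7*e^(t)/9))
M^(4)(t) = (-4802*e^(4*t) - 67914*e^(3*t) - 87318*e^(2*t) - 10206*e^(t))/(16807*e^(5*t) - 108045*e^(4*t) + 277830*e^(3*t) - 357210*e^(2*t) + 229635*e^(t) - 59049)

E[X^4] = M^(4)(0) = 5320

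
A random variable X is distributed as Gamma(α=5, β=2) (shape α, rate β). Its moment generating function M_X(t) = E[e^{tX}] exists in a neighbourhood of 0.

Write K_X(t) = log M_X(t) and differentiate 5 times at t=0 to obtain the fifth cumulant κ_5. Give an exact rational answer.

κ_5 = K′′′′′(0) = 15/4

M_X(t) = 32/(2 - t)^5
K_X(t) = log M_X(t) = -5*log(2 - t) + 5*log(2)
K′(t) = -5/(t - 2)
K′′(t) = 5/(t^2 - 4*t + 4)
K′′′(t) = -10/(t^3 - 6*t^2 + 12*t - 8)
K′′′′(t) = 30/(t^4 - 8*t^3 + 24*t^2 - 32*t + 16)
K′′′′′(t) = -120/(t^5 - 10*t^4 + 40*t^3 - 80*t^2 + 80*t - 32)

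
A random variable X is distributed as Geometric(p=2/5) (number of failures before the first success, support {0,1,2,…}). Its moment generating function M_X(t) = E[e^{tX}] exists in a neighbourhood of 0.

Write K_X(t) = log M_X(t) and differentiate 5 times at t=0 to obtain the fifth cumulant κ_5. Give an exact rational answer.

M_X(t) = 2/(5*(1 - 3*e^(t)/5))
K_X(t) = log M_X(t) = -log(1 - 3*e^(t)/5) - log(5) + log(2)
D^5[K](t) = (-405*e^(4*t) - 7425*e^(3*t) - 12375*e^(2*t) - 1875*e^(t))/(243*e^(5*t) - 2025*e^(4*t) + 6750*e^(3*t) - 11250*e^(2*t) + 9375*e^(t) - 3125)

κ_5 = D^5[K](0) = 690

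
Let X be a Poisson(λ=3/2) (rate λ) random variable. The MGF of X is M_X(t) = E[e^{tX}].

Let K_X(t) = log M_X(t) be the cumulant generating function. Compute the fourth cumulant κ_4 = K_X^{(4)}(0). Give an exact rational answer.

M_X(t) = e^(3*e^(t)/2 - 3/2)
K_X(t) = log M_X(t) = 3*e^(t)/2 - 3/2
D^4[K](t) = 3*e^(t)/2

κ_4 = D^4[K](0) = 3/2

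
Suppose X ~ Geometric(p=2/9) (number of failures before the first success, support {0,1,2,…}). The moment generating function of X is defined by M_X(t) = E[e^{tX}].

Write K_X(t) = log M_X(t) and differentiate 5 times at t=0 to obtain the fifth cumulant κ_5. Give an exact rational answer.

κ_5 = D^5[K](0) = 23940

M_X(t) = 2/(9*(1 - 7*e^(t)/9))
K_X(t) = log M_X(t) = -log(1 - 7*e^(t)/9) - 2*log(3) + log(2)
D^5[K](t) = (-21609*e^(4*t) - 305613*e^(3*t) - 392931*e^(2*t) - 45927*e^(t))/(16807*e^(5*t) - 108045*e^(4*t) + 277830*e^(3*t) - 357210*e^(2*t) + 229635*e^(t) - 59049)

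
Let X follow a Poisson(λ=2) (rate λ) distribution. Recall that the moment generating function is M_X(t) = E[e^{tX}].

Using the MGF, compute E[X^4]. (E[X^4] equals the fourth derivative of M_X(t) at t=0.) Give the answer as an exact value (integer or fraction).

E[X^4] = D^4[M](0) = 94

M_X(t) = e^(2*e^(t) - 2)
D^4[M](t) = (16*e^(4*t)*e^(2*e^(t)) + 48*e^(3*t)*e^(2*e^(t)) + 28*e^(2*t)*e^(2*e^(t)) + 2*e^(t)*e^(2*e^(t)))*e^(-2)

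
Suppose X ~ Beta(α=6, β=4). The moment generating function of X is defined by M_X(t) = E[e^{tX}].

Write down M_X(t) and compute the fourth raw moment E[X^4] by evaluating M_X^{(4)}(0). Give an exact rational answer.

M_X(t) = ₁F₁(6; 10; t)
M′(t) = 3*₁F₁(7; 11; t)/5
M′′(t) = 21*₁F₁(8; 12; t)/55
M′′′(t) = 14*₁F₁(9; 13; t)/55
M′′′′(t) = 126*₁F₁(10; 14; t)/715

E[X^4] = M′′′′(0) = 126/715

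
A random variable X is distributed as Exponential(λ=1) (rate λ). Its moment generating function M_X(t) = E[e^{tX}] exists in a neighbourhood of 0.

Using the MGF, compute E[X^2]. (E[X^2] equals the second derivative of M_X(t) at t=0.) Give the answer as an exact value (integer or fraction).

M_X(t) = 1/(1 - t)
M^(2)(t) = -2/(t^3 - 3*t^2 + 3*t - 1)

E[X^2] = M^(2)(0) = 2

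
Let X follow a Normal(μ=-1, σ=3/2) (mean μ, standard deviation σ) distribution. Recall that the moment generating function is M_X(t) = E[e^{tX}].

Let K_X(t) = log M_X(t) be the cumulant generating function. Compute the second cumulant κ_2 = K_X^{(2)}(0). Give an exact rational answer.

κ_2 = K′′(0) = 9/4

M_X(t) = e^(9*t^2/8 - t)
K_X(t) = log M_X(t) = 9*t^2/8 - t
K′(t) = 9*t/4 - 1
K′′(t) = 9/4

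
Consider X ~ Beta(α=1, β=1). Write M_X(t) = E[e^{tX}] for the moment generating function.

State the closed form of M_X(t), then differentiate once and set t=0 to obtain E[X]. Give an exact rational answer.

M_X(t) = ₁F₁(1; 2; t)
M^(1)(t) = ₁F₁(2; 3; t)/2

E[X] = M^(1)(0) = 1/2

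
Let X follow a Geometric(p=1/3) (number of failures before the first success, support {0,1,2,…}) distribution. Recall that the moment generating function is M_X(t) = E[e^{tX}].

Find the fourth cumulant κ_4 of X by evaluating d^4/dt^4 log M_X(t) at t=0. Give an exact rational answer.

M_X(t) = 1/(3*(1 - 2*e^(t)/3))
K_X(t) = log M_X(t) = -log(1 - 2*e^(t)/3) - log(3)
D^4[K](t) = (24*e^(3*t) + 144*e^(2*t) + 54*e^(t))/(16*e^(4*t) - 96*e^(3*t) + 216*e^(2*t) - 216*e^(t) + 81)

κ_4 = D^4[K](0) = 222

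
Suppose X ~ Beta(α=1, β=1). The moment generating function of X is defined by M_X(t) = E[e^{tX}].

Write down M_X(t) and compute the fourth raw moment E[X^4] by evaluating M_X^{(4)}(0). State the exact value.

M_X(t) = ₁F₁(1; 2; t)
dM/dt = ₁F₁(2; 3; t)/2
d^2M/dt^2 = ₁F₁(3; 4; t)/3
d^3M/dt^3 = ₁F₁(4; 5; t)/4
d^4M/dt^4 = ₁F₁(5; 6; t)/5

E[X^4] = d^4M/dt^4 |_{t=0} = 1/5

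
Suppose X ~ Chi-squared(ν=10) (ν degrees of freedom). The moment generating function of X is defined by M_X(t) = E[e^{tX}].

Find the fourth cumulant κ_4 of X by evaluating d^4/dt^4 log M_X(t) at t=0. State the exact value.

M_X(t) = (1 - 2*t)^(-5)
K_X(t) = log M_X(t) = -5*log(1 - 2*t)
K^(4)(t) = 480/(16*t^4 - 32*t^3 + 24*t^2 - 8*t + 1)

κ_4 = K^(4)(0) = 480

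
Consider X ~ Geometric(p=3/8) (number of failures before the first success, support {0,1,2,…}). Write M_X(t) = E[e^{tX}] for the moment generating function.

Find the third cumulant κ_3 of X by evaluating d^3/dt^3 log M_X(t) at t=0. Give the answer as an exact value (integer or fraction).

M_X(t) = 3/(8*(1 - 5*e^(t)/8))
K_X(t) = log M_X(t) = -log(1 - 5*e^(t)/8) - 3*log(2) + log(3)
K^(3)(t) = (-200*e^(2*t) - 320*e^(t))/(125*e^(3*t) - 600*e^(2*t) + 960*e^(t) - 512)

κ_3 = K^(3)(0) = 520/27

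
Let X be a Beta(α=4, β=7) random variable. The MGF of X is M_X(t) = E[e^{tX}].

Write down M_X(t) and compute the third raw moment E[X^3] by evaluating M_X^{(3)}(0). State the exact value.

E[X^3] = M^(3)(0) = 10/143

M_X(t) = ₁F₁(4; 11; t)
M^(3)(t) = 10*₁F₁(7; 14; t)/143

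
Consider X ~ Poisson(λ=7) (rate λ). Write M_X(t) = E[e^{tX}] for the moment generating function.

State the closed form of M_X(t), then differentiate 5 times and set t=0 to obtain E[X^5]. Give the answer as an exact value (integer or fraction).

E[X^5] = D^5[M](0) = 50134

M_X(t) = e^(7*e^(t) - 7)
D^5[M](t) = (16807*e^(5*t)*e^(7*e^(t)) + 24010*e^(4*t)*e^(7*e^(t)) + 8575*e^(3*t)*e^(7*e^(t)) + 735*e^(2*t)*e^(7*e^(t)) + 7*e^(t)*e^(7*e^(t)))*e^(-7)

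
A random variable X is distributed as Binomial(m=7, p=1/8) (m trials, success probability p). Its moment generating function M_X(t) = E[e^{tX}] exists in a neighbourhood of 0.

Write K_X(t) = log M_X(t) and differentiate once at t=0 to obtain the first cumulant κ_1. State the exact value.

κ_1 = D[K](0) = 7/8

M_X(t) = (e^(t)/8 + 7/8)^7
K_X(t) = log M_X(t) = 7*log(e^(t)/8 + 7/8)
D[K](t) = 7*e^(t)/(e^(t) + 7)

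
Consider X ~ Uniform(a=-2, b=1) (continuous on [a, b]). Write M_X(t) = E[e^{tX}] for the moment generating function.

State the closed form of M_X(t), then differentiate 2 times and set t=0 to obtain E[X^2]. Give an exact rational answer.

E[X^2] = d^2M/dt^2 |_{t=0} = 1

M_X(t) = (e^(t) - e^(-2*t))/(3*t)
dM/dt = (t*e^(3*t) + 2*t - e^(3*t) + 1)*e^(-2*t)/(3*t^2)
d^2M/dt^2 = (t^2*e^(3*t) - 4*t^2 - 2*t*e^(3*t) - 4*t + 2*e^(3*t) - 2)*e^(-2*t)/(3*t^3)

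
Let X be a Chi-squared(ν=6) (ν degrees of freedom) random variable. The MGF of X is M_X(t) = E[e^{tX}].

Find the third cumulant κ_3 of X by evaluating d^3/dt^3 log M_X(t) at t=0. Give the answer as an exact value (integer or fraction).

M_X(t) = (1 - 2*t)^(-3)
K_X(t) = log M_X(t) = -3*log(1 - 2*t)
K^(3)(t) = -48/(8*t^3 - 12*t^2 + 6*t - 1)

κ_3 = K^(3)(0) = 48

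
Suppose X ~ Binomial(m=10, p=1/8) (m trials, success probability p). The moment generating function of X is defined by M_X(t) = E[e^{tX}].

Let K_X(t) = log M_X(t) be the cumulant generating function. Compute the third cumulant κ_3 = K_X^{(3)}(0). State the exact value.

κ_3 = K′′′(0) = 105/128

M_X(t) = (e^(t)/8 + 7/8)^10
K_X(t) = log M_X(t) = 10*log(e^(t)/8 + 7/8)
K′(t) = 10*e^(t)/(e^(t) + 7)
K′′(t) = 70*e^(t)/(e^(2*t) + 14*e^(t) + 49)
K′′′(t) = (-70*e^(2*t) + 490*e^(t))/(e^(3*t) + 21*e^(2*t) + 147*e^(t) + 343)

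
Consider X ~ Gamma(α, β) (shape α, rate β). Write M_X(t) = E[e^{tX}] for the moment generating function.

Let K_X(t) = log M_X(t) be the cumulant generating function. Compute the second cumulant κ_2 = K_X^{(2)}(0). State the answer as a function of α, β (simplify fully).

κ_2 = K^(2)(0) = α/β^2

M_X(t) = (β/(β - t))^α
K_X(t) = log M_X(t) = α*(log(β) - log(β - t))
K^(2)(t) = α/(β^2 - 2*β*t + t^2)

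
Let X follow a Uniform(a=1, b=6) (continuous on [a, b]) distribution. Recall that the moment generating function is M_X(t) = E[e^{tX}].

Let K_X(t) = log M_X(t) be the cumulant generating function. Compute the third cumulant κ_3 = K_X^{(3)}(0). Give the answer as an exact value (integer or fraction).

κ_3 = D^3[K](0) = 0

M_X(t) = (e^(6*t) - e^(t))/(5*t)
K_X(t) = log M_X(t) = -log(t) + log(e^(6*t) - e^(t)) - log(5)
D^3[K](t) = (125*t^3*e^(10*t) + 125*t^3*e^(5*t) - 2*e^(15*t) + 6*e^(10*t) - 6*e^(5*t) + 2)/(t^3*e^(15*t) - 3*t^3*e^(10*t) + 3*t^3*e^(5*t) - t^3)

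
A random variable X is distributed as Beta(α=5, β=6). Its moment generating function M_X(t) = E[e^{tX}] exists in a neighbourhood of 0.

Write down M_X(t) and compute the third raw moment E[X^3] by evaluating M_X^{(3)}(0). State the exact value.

E[X^3] = M′′′(0) = 35/286

M_X(t) = ₁F₁(5; 11; t)
M′(t) = 5*₁F₁(6; 12; t)/11
M′′(t) = 5*₁F₁(7; 13; t)/22
M′′′(t) = 35*₁F₁(8; 14; t)/286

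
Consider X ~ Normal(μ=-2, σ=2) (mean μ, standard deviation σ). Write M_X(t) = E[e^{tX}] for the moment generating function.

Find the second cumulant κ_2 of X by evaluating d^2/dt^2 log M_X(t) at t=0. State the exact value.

M_X(t) = e^(2*t^2 - 2*t)
K_X(t) = log M_X(t) = 2*t^2 - 2*t
K′(t) = 4*t - 2
K′′(t) = 4

κ_2 = K′′(0) = 4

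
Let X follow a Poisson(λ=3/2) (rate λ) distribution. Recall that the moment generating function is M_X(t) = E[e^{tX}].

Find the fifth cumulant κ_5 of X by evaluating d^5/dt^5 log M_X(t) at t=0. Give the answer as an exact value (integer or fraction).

κ_5 = D^5[K](0) = 3/2

M_X(t) = e^(3*e^(t)/2 - 3/2)
K_X(t) = log M_X(t) = 3*e^(t)/2 - 3/2
D^5[K](t) = 3*e^(t)/2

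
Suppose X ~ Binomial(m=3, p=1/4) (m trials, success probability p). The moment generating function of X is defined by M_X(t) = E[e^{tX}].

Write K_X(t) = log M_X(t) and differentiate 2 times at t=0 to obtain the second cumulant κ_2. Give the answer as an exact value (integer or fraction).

M_X(t) = (e^(t)/4 + 3/4)^3
K_X(t) = log M_X(t) = 3*log(e^(t)/4 + 3/4)
K′(t) = 3*e^(t)/(e^(t) + 3)
K′′(t) = 9*e^(t)/(e^(2*t) + 6*e^(t) + 9)

κ_2 = K′′(0) = 9/16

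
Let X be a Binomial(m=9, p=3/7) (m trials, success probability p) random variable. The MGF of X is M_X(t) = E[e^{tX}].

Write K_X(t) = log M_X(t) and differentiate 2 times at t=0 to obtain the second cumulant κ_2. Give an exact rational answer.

M_X(t) = (3*e^(t)/7 + 4/7)^9
K_X(t) = log M_X(t) = 9*log(3*e^(t)/7 + 4/7)
dK/dt = 27*e^(t)/(3*e^(t) + 4)
d^2K/dt^2 = 108*e^(t)/(9*e^(2*t) + 24*e^(t) + 16)

κ_2 = d^2K/dt^2 |_{t=0} = 108/49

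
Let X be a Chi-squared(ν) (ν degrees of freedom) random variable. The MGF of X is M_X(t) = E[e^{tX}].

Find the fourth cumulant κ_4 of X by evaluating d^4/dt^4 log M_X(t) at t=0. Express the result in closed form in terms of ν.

κ_4 = K′′′′(0) = 48*ν

M_X(t) = (1 - 2*t)^(-ν/2)
K_X(t) = log M_X(t) = -ν*log(1 - 2*t)/2
K′(t) = -ν/(2*t - 1)
K′′(t) = 2*ν/(4*t^2 - 4*t + 1)
K′′′(t) = -8*ν/(8*t^3 - 12*t^2 + 6*t - 1)
K′′′′(t) = 48*ν/(16*t^4 - 32*t^3 + 24*t^2 - 8*t + 1)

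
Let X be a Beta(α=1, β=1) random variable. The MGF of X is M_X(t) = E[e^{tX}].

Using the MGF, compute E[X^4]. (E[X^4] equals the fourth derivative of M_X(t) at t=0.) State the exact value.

E[X^4] = M^(4)(0) = 1/5

M_X(t) = ₁F₁(1; 2; t)
M^(4)(t) = ₁F₁(5; 6; t)/5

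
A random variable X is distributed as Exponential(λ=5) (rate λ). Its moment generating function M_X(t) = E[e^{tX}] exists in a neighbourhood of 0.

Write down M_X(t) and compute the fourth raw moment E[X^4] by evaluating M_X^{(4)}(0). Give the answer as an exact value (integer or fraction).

M_X(t) = 5/(5 - t)
M^(4)(t) = -120/(t^5 - 25*t^4 + 250*t^3 - 1250*t^2 + 3125*t - 3125)

E[X^4] = M^(4)(0) = 24/625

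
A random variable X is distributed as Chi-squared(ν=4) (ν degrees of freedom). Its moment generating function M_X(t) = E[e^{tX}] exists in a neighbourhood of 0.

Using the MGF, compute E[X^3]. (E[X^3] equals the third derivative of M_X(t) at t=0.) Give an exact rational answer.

M_X(t) = (1 - 2*t)^(-2)
M^(3)(t) = -192/(32*t^5 - 80*t^4 + 80*t^3 - 40*t^2 + 10*t - 1)

E[X^3] = M^(3)(0) = 192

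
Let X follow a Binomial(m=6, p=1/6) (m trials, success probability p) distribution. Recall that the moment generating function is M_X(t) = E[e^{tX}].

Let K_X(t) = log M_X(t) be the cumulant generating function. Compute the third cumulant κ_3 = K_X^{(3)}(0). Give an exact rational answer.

κ_3 = d^3K/dt^3 |_{t=0} = 5/9

M_X(t) = (e^(t)/6 + 5/6)^6
K_X(t) = log M_X(t) = 6*log(e^(t)/6 + 5/6)
dK/dt = 6*e^(t)/(e^(t) + 5)
d^2K/dt^2 = 30*e^(t)/(e^(2*t) + 10*e^(t) + 25)
d^3K/dt^3 = (-30*e^(2*t) + 150*e^(t))/(e^(3*t) + 15*e^(2*t) + 75*e^(t) + 125)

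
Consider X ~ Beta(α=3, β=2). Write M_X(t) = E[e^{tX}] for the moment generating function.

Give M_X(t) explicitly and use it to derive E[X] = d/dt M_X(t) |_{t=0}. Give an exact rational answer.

M_X(t) = ₁F₁(3; 5; t)
D[M](t) = 3*₁F₁(4; 6; t)/5

E[X] = D[M](0) = 3/5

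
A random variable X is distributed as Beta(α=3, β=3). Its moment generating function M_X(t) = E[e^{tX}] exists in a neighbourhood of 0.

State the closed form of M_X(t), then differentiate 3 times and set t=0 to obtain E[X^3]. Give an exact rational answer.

M_X(t) = ₁F₁(3; 6; t)
dM/dt = ₁F₁(4; 7; t)/2
d^2M/dt^2 = 2*₁F₁(5; 8; t)/7
d^3M/dt^3 = 5*₁F₁(6; 9; t)/28

E[X^3] = d^3M/dt^3 |_{t=0} = 5/28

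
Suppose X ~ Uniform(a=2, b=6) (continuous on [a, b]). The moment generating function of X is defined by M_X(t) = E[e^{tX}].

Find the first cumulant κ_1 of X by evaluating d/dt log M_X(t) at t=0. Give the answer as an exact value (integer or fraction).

κ_1 = D[K](0) = 4

M_X(t) = (e^(6*t) - e^(2*t))/(4*t)
K_X(t) = log M_X(t) = -log(t) + log(e^(6*t) - e^(2*t)) - 2*log(2)
D[K](t) = (6*t*e^(4*t) - 2*t - e^(4*t) + 1)/(t*e^(4*t) - t)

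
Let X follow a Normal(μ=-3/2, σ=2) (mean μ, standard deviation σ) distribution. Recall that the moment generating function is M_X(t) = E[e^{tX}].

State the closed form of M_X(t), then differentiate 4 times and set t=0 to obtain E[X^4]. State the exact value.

E[X^4] = M′′′′(0) = 1713/16

M_X(t) = e^(2*t^2 - 3*t/2)
M′(t) = 4*t*e^(-3*t/2)*e^(2*t^2) - 3*e^(-3*t/2)*e^(2*t^2)/2
M′′(t) = (64*t^2*e^(2*t^2) - 48*t*e^(2*t^2) + 25*e^(2*t^2))*e^(-3*t/2)/4
M′′′(t) = (512*t^3*e^(2*t^2) - 576*t^2*e^(2*t^2) + 600*t*e^(2*t^2) - 171*e^(2*t^2))*e^(-3*t/2)/8
M′′′′(t) = (4096*t^4*e^(2*t^2) - 6144*t^3*e^(2*t^2) + 9600*t^2*e^(2*t^2) - 5472*t*e^(2*t^2) + 1713*e^(2*t^2))*e^(-3*t/2)/16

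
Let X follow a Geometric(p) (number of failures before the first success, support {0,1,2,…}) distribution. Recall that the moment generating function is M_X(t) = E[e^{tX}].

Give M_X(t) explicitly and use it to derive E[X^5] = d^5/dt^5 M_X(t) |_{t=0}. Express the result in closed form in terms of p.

E[X^5] = M^(5)(0) = -1 + 31/p - 180/p^2 + 390/p^3 - 360/p^4 + 120/p^5

M_X(t) = p/(-(1 - p)*e^(t) + 1)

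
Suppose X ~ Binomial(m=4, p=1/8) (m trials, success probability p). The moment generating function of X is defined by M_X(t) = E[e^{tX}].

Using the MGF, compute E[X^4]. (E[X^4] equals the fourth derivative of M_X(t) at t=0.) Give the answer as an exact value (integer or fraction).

E[X^4] = d^4M/dt^4 |_{t=0} = 1075/512

M_X(t) = (e^(t)/8 + 7/8)^4
dM/dt = e^(4*t)/1024 + 21*e^(3*t)/1024 + 147*e^(2*t)/1024 + 343*e^(t)/1024
d^2M/dt^2 = e^(4*t)/256 + 63*e^(3*t)/1024 + 147*e^(2*t)/512 + 343*e^(t)/1024
d^3M/dt^3 = e^(4*t)/64 + 189*e^(3*t)/1024 + 147*e^(2*t)/256 + 343*e^(t)/1024
d^4M/dt^4 = e^(4*t)/16 + 567*e^(3*t)/1024 + 147*e^(2*t)/128 + 343*e^(t)/1024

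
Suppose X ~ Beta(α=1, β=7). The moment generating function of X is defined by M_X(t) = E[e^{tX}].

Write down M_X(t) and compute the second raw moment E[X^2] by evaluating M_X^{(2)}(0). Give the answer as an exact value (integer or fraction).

E[X^2] = M^(2)(0) = 1/36

M_X(t) = ₁F₁(1; 8; t)
M^(2)(t) = ₁F₁(3; 10; t)/36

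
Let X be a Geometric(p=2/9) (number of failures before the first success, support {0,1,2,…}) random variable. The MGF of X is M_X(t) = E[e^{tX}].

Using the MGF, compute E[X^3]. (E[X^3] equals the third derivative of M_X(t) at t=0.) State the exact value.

E[X^3] = M′′′(0) = 1337/4

M_X(t) = 2/(9*(1 - 7*e^(t)/9))
M′(t) = 14*e^(t)/(49*e^(2*t) - 126*e^(t) + 81)
M′′(t) = (-98*e^(2*t) - 126*e^(t))/(343*e^(3*t) - 1323*e^(2*t) + 1701*e^(t) - 729)
M′′′(t) = (686*e^(3*t) + 3528*e^(2*t) + 1134*e^(t))/(2401*e^(4*t) - 12348*e^(3*t) + 23814*e^(2*t) - 20412*e^(t) + 6561)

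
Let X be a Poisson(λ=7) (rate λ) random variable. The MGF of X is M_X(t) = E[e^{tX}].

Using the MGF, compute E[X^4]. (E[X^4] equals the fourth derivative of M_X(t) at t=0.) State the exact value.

M_X(t) = e^(7*e^(t) - 7)
M′(t) = 7*e^(-7)*e^(t)*e^(7*e^(t))
M′′(t) = (49*e^(2*t)*e^(7*e^(t)) + 7*e^(t)*e^(7*e^(t)))*e^(-7)
M′′′(t) = (343*e^(3*t)*e^(7*e^(t)) + 147*e^(2*t)*e^(7*e^(t)) + 7*e^(t)*e^(7*e^(t)))*e^(-7)
M′′′′(t) = (2401*e^(4*t)*e^(7*e^(t)) + 2058*e^(3*t)*e^(7*e^(t)) + 343*e^(2*t)*e^(7*e^(t)) + 7*e^(t)*e^(7*e^(t)))*e^(-7)

E[X^4] = M′′′′(0) = 4809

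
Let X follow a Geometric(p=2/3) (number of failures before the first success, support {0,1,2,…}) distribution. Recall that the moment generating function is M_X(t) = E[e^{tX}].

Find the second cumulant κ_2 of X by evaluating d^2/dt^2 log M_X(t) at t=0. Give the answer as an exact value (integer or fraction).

M_X(t) = 2/(3*(1 - e^(t)/3))
K_X(t) = log M_X(t) = -log(1 - e^(t)/3) - log(3) + log(2)
D^2[K](t) = 3*e^(t)/(e^(2*t) - 6*e^(t) + 9)

κ_2 = D^2[K](0) = 3/4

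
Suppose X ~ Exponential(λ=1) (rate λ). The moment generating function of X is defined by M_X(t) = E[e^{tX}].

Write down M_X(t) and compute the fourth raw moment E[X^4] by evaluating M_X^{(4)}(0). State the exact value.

M_X(t) = 1/(1 - t)
dM/dt = 1/(t^2 - 2*t + 1)
d^2M/dt^2 = -2/(t^3 - 3*t^2 + 3*t - 1)
d^3M/dt^3 = 6/(t^4 - 4*t^3 + 6*t^2 - 4*t + 1)
d^4M/dt^4 = -24/(t^5 - 5*t^4 + 10*t^3 - 10*t^2 + 5*t - 1)

E[X^4] = d^4M/dt^4 |_{t=0} = 24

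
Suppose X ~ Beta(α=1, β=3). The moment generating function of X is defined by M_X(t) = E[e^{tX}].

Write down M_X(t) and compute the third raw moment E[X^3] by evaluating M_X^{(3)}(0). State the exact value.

M_X(t) = ₁F₁(1; 4; t)
M′(t) = ₁F₁(2; 5; t)/4
M′′(t) = ₁F₁(3; 6; t)/10
M′′′(t) = ₁F₁(4; 7; t)/20

E[X^3] = M′′′(0) = 1/20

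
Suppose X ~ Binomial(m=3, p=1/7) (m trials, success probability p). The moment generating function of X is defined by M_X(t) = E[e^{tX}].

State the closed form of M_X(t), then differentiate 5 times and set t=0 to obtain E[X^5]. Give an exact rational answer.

E[X^5] = M′′′′′(0) = 927/343

M_X(t) = (e^(t)/7 + 6/7)^3
M′(t) = 3*e^(3*t)/343 + 36*e^(2*t)/343 + 108*e^(t)/343
M′′(t) = 9*e^(3*t)/343 + 72*e^(2*t)/343 + 108*e^(t)/343
M′′′(t) = 27*e^(3*t)/343 + 144*e^(2*t)/343 + 108*e^(t)/343
M′′′′(t) = 81*e^(3*t)/343 + 288*e^(2*t)/343 + 108*e^(t)/343
M′′′′′(t) = 243*e^(3*t)/343 + 576*e^(2*t)/343 + 108*e^(t)/343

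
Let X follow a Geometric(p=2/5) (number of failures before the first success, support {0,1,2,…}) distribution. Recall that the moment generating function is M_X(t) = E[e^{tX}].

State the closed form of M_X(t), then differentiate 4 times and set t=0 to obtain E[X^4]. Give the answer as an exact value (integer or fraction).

E[X^4] = M^(4)(0) = 276

M_X(t) = 2/(5*(1 - 3*e^(t)/5))
M^(4)(t) = (-162*e^(4*t) - 2970*e^(3*t) - 4950*e^(2*t) - 750*e^(t))/(243*e^(5*t) - 2025*e^(4*t) + 6750*e^(3*t) - 11250*e^(2*t) + 9375*e^(t) - 3125)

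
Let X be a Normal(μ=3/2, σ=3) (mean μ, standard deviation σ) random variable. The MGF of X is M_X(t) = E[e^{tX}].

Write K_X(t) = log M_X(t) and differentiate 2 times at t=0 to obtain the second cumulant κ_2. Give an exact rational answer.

κ_2 = K′′(0) = 9

M_X(t) = e^(9*t^2/2 + 3*t/2)
K_X(t) = log M_X(t) = 9*t^2/2 + 3*t/2
K′(t) = 9*t + 3/2
K′′(t) = 9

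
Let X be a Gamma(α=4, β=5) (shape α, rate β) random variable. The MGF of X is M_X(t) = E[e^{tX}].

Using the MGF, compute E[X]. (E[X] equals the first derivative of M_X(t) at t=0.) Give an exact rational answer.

M_X(t) = 625/(5 - t)^4
D[M](t) = -2500/(t^5 - 25*t^4 + 250*t^3 - 1250*t^2 + 3125*t - 3125)

E[X] = D[M](0) = 4/5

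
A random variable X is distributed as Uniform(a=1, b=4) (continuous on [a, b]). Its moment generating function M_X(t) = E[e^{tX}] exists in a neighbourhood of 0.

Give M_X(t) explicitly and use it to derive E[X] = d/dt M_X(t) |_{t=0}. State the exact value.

M_X(t) = (e^(4*t) - e^(t))/(3*t)
M^(1)(t) = (4*t*e^(4*t) - t*e^(t) - e^(4*t) + e^(t))/(3*t^2)

E[X] = M^(1)(0) = 5/2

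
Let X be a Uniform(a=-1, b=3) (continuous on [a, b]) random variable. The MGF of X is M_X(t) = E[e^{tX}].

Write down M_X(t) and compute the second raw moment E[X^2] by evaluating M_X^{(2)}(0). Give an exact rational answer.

M_X(t) = (e^(3*t) - e^(-t))/(4*t)
M′(t) = (3*t*e^(4*t) + t - e^(4*t) + 1)*e^(-t)/(4*t^2)
M′′(t) = (9*t^2*e^(4*t) - t^2 - 6*t*e^(4*t) - 2*t + 2*e^(4*t) - 2)*e^(-t)/(4*t^3)

E[X^2] = M′′(0) = 7/3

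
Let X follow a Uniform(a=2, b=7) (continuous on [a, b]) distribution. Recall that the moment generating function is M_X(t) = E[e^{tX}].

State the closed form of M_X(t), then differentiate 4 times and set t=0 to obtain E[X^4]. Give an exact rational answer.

M_X(t) = (e^(7*t) - e^(2*t))/(5*t)

E[X^4] = M^(4)(0) = 671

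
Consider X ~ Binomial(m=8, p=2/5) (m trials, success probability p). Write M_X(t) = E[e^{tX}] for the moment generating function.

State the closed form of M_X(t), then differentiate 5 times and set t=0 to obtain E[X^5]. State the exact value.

M_X(t) = (2*e^(t)/5 + 3/5)^8

E[X^5] = d^5M/dt^5 |_{t=0} = 733808/625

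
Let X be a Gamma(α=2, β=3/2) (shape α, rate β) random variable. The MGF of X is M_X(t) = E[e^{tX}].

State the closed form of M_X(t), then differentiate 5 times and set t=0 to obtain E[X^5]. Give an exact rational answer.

E[X^5] = d^5M/dt^5 |_{t=0} = 2560/27

M_X(t) = 9/(4*(3/2 - t)^2)
dM/dt = -36/(8*t^3 - 36*t^2 + 54*t - 27)
d^2M/dt^2 = 216/(16*t^4 - 96*t^3 + 216*t^2 - 216*t + 81)
d^3M/dt^3 = -1728/(32*t^5 - 240*t^4 + 720*t^3 - 1080*t^2 + 810*t - 243)
d^4M/dt^4 = 17280/(64*t^6 - 576*t^5 + 2160*t^4 - 4320*t^3 + 4860*t^2 - 2916*t + 729)
d^5M/dt^5 = -207360/(128*t^7 - 1344*t^6 + 6048*t^5 - 15120*t^4 + 22680*t^3 - 20412*t^2 + 10206*t - 2187)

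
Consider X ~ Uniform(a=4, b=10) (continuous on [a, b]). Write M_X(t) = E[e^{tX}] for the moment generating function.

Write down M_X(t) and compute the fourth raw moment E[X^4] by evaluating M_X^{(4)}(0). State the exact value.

E[X^4] = D^4[M](0) = 16496/5

M_X(t) = (e^(10*t) - e^(4*t))/(6*t)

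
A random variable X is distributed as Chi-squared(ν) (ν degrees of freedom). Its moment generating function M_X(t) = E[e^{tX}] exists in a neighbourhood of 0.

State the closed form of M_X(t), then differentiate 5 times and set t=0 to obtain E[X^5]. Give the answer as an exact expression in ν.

M_X(t) = (1 - 2*t)^(-ν/2)
M′(t) = -ν/(2*t*(1 - 2*t)^(ν/2) - (1 - 2*t)^(ν/2))
M′′(t) = (ν^2 + 2*ν)/(4*t^2*(1 - 2*t)^(ν/2) - 4*t*(1 - 2*t)^(ν/2) + (1 - 2*t)^(ν/2))
M′′′(t) = (-ν^3 - 6*ν^2 - 8*ν)/(8*t^3*(1 - 2*t)^(ν/2) - 12*t^2*(1 - 2*t)^(ν/2) + 6*t*(1 - 2*t)^(ν/2) - (1 - 2*t)^(ν/2))
M′′′′(t) = (ν^4 + 12*ν^3 + 44*ν^2 + 48*ν)/(16*t^4*(1 - 2*t)^(ν/2) - 32*t^3*(1 - 2*t)^(ν/2) + 24*t^2*(1 - 2*t)^(ν/2) - 8*t*(1 - 2*t)^(ν/2) + (1 - 2*t)^(ν/2))

E[X^5] = M′′′′′(0) = ν*(ν^4 + 20*ν^3 + 140*ν^2 + 400*ν + 384)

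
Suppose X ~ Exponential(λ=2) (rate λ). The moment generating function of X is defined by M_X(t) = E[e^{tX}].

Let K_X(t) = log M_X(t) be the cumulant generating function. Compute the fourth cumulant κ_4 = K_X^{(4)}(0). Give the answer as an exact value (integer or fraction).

M_X(t) = 2/(2 - t)
K_X(t) = log M_X(t) = -log(2 - t) + log(2)
D^4[K](t) = 6/(t^4 - 8*t^3 + 24*t^2 - 32*t + 16)

κ_4 = D^4[K](0) = 3/8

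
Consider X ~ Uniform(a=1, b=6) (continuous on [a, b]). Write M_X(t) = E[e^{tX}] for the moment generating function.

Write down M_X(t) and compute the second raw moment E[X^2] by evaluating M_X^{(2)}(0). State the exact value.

M_X(t) = (e^(6*t) - e^(t))/(5*t)
dM/dt = (6*t*e^(6*t) - t*e^(t) - e^(6*t) + e^(t))/(5*t^2)
d^2M/dt^2 = (36*t^2*e^(6*t) - t^2*e^(t) - 12*t*e^(6*t) + 2*t*e^(t) + 2*e^(6*t) - 2*e^(t))/(5*t^3)

E[X^2] = d^2M/dt^2 |_{t=0} = 43/3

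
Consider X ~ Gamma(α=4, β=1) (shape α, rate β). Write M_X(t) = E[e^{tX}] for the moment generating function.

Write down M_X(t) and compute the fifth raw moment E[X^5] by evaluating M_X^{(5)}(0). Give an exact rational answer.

E[X^5] = d^5M/dt^5 |_{t=0} = 6720

M_X(t) = (1 - t)^(-4)
dM/dt = -4/(t^5 - 5*t^4 + 10*t^3 - 10*t^2 + 5*t - 1)
d^2M/dt^2 = 20/(t^6 - 6*t^5 + 15*t^4 - 20*t^3 + 15*t^2 - 6*t + 1)
d^3M/dt^3 = -120/(t^7 - 7*t^6 + 21*t^5 - 35*t^4 + 35*t^3 - 21*t^2 + 7*t - 1)
d^4M/dt^4 = 840/(t^8 - 8*t^7 + 28*t^6 - 56*t^5 + 70*t^4 - 56*t^3 + 28*t^2 - 8*t + 1)
d^5M/dt^5 = -6720/(t^9 - 9*t^8 + 36*t^7 - 84*t^6 + 126*t^5 - 126*t^4 + 84*t^3 - 36*t^2 + 9*t - 1)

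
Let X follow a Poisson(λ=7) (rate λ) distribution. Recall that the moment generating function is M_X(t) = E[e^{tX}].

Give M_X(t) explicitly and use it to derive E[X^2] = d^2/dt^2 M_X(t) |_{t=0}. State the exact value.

M_X(t) = e^(7*e^(t) - 7)
dM/dt = 7*e^(-7)*e^(t)*e^(7*e^(t))
d^2M/dt^2 = (49*e^(2*t)*e^(7*e^(t)) + 7*e^(t)*e^(7*e^(t)))*e^(-7)

E[X^2] = d^2M/dt^2 |_{t=0} = 56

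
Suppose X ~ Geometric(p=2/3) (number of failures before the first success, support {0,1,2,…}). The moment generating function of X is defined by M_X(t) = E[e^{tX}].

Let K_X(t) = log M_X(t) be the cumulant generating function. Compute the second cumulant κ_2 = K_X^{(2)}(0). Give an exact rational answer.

κ_2 = d^2K/dt^2 |_{t=0} = 3/4

M_X(t) = 2/(3*(1 - e^(t)/3))
K_X(t) = log M_X(t) = -log(1 - e^(t)/3) - log(3) + log(2)
dK/dt = -e^(t)/(e^(t) - 3)
d^2K/dt^2 = 3*e^(t)/(e^(2*t) - 6*e^(t) + 9)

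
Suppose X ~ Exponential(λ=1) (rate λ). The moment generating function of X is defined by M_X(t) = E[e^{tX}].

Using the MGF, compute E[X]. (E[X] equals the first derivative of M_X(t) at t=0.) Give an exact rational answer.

E[X] = dM/dt |_{t=0} = 1

M_X(t) = 1/(1 - t)
dM/dt = 1/(t^2 - 2*t + 1)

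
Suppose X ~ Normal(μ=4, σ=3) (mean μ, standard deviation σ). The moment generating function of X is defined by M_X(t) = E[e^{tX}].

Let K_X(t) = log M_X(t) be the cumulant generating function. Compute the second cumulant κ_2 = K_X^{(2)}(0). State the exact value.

M_X(t) = e^(9*t^2/2 + 4*t)
K_X(t) = log M_X(t) = 9*t^2/2 + 4*t
D^2[K](t) = 9

κ_2 = D^2[K](0) = 9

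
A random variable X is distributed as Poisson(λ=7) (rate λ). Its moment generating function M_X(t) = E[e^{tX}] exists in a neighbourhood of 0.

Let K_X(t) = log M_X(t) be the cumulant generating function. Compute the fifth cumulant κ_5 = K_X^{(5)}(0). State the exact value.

κ_5 = K′′′′′(0) = 7

M_X(t) = e^(7*e^(t) - 7)
K_X(t) = log M_X(t) = 7*e^(t) - 7
K′(t) = 7*e^(t)
K′′(t) = 7*e^(t)
K′′′(t) = 7*e^(t)
K′′′′(t) = 7*e^(t)
K′′′′′(t) = 7*e^(t)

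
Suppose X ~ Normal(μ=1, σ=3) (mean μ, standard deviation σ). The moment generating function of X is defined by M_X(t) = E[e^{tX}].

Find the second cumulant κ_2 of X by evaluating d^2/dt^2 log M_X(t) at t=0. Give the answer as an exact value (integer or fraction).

M_X(t) = e^(9*t^2/2 + t)
K_X(t) = log M_X(t) = 9*t^2/2 + t
D^2[K](t) = 9

κ_2 = D^2[K](0) = 9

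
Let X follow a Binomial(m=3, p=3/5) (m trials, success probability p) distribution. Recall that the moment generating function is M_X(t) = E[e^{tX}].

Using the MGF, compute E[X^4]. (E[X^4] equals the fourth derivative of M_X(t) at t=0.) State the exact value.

M_X(t) = (3*e^(t)/5 + 2/5)^3
M′(t) = 81*e^(3*t)/125 + 108*e^(2*t)/125 + 36*e^(t)/125
M′′(t) = 243*e^(3*t)/125 + 216*e^(2*t)/125 + 36*e^(t)/125
M′′′(t) = 729*e^(3*t)/125 + 432*e^(2*t)/125 + 36*e^(t)/125
M′′′′(t) = 2187*e^(3*t)/125 + 864*e^(2*t)/125 + 36*e^(t)/125

E[X^4] = M′′′′(0) = 3087/125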